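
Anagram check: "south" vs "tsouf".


Word 1: "south" → sorted: hostu
Word 2: "tsouf" → sorted: fostu
Same letters? hostu != fostu
Anagram = No


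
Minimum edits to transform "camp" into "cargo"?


Word 1: "camp" (length 4)
Word 2: "cargo" (length 5)
One optimal edit sequence (insert/delete/substitute each cost 1):
  1. keep 'c'
  2. keep 'a'
  3. insert 'r'  (+1)
  4. substitute 'm' -> 'g'  (+1)
  5. substitute 'p' -> 'o'  (+1)
Total edit operations: 3
Edit distance = 3


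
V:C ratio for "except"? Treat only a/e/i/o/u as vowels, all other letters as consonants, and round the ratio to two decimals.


Word: "except"
Vowels (a,e,i,o,u): 2
Consonants: 4
Ratio = 2/4
= 0.50


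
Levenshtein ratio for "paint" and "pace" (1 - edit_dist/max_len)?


Word 1: "paint" (length 5)
Word 2: "pace" (length 4)
One optimal edit sequence:
  1. keep 'p'
  2. keep 'a'
  3. delete 'i'  (+1)
  4. substitute 'n' -> 'c'  (+1)
  5. substitute 't' -> 'e'  (+1)
Edit distance = 3
Max length = max(5, 4) = 5
Similarity = 1 - 3/5
= 0.4000


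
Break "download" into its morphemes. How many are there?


Word: "download"
Morphemes: down- + load
Each morpheme carries meaning
= 2 morphemes


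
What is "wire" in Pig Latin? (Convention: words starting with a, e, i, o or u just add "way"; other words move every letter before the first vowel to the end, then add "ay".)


Word: "wire"
Starts with consonant(s) → move to end, add 'ay'
Consonant cluster: "w"
Pig Latin = "ireway"


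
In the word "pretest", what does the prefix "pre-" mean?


Prefix: pre-
Example: pretest = pre- + test
Meaning = before


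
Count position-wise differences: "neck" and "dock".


Comparing character by character (same length = 4):
  Pos 0: 'n' vs 'd' !=
  Pos 1: 'e' vs 'o' !=
  Pos 2: 'c' vs 'c' =
  Pos 3: 'k' vs 'k' =
Hamming distance = 2


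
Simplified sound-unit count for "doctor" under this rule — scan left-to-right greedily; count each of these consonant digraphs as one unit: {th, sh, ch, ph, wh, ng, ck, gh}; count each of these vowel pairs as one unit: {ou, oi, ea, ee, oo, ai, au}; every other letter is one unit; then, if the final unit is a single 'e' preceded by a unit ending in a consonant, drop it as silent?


Word: "doctor" (6 letters)
Left-to-right scan:
  (1) 'd' (letter)
  (2) 'o' (letter)
  (3) 'c' (letter)
  (4) 't' (letter)
  (5) 'o' (letter)
  (6) 'r' (letter)
Units from scan: 6
Sound units = 6 units


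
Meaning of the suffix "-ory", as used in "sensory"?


Suffix: -ory
Example: sensory = sense + -ory, with a spelling change
Meaning = relating to / place for


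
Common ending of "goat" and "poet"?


Word 1: "goat"
Word 2: "poet"
Comparing from end:
  Pos -1: 't' == 't'
  Pos -2: 'a' != 'e' (stop)
LCS = "t" (length 1)


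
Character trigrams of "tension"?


Word: "tension" (length 7)
Number of trigrams = 7 - 3 + 1 = 5
  Position 0: "ten"
  Position 1: "ens"
  Position 2: "nsi"
  Position 3: "sio"
  Position 4: "ion"
Trigrams = "ten", "ens", "nsi", "sio", "ion"


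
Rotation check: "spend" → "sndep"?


Word: "spend", Candidate: "sndep"
Method: check if candidate is substring of word+word
"spendspend" contains "sndep"? No
Is rotation = No


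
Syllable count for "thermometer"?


Word: "thermometer"
Syllable breakdown: ther · mom · e · ter
Counting: 4 parts
= 4 syllables


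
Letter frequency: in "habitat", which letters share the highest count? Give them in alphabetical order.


Word: "habitat"
Letter counts:
  'a': 2
  'b': 1
  'h': 1
  'i': 1
  't': 2
Maximum count = 2
Most frequent = 'a', 't' (2 times each)


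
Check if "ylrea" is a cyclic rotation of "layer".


Word: "layer", Candidate: "ylrea"
Method: check if candidate is substring of word+word
"layerlayer" contains "ylrea"? No
Is rotation = No


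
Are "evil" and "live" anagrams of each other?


Word 1: "evil" → sorted: eilv
Word 2: "live" → sorted: eilv
Same letters? eilv == eilv
Anagram = Yes


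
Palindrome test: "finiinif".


Word: "finiinif"
Reversed: "finiinif"
Forward == Backward? finiinif == finiinif
Palindrome = Yes


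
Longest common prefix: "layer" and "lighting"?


Word 1: "layer"
Word 2: "lighting"
Comparing from start:
  Pos 0: 'l' == 'l'
  Pos 1: 'a' != 'i' (stop)
LCP = "l" (length 1)


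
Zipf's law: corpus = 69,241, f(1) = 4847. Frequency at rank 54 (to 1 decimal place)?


Zipf's law: f(r) = f(1) / r
f(1) = 4847
f(54) = 4847 / 54
= 89.8 occurrences


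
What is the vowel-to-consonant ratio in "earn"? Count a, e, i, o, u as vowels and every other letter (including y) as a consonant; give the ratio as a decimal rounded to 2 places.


Word: "earn"
Vowels (a,e,i,o,u): 2
Consonants: 2
Ratio = 2/2
= 1.00


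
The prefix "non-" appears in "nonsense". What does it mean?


Prefix: non-
Example: nonsense (non- + sense)
Meaning = not


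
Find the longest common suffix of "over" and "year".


Word 1: "over"
Word 2: "year"
Comparing from end:
  Pos -1: 'r' == 'r'
  Pos -2: 'e' != 'a' (stop)
LCS = "r" (length 1)


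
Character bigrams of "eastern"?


Word: "eastern" (length 7)
Number of bigrams = 7 - 2 + 1 = 6
  Position 0: "ea"
  Position 1: "as"
  Position 2: "st"
  Position 3: "te"
  Position 4: "er"
  Position 5: "rn"
Bigrams = "ea", "as", "st", "te", "er", "rn"


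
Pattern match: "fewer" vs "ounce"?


Pattern of "fewer": [0, 1, 2, 1, 3]
Pattern of "ounce": [0, 1, 2, 3, 4]
Patterns do not match
Same pattern = No


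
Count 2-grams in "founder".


Word: "founder" (length 7)
Number of 2-grams = length - 2 + 1 = 7 - 2 + 1
= 6


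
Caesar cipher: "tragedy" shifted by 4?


Word: "tragedy"
Shift: 4
Each letter → (letter + shift) mod 26:
  't' (19) + 4 = 23 → 'x'
  'r' (17) + 4 = 21 → 'v'
  'a' (0) + 4 = 4 → 'e'
  'g' (6) + 4 = 10 → 'k'
  'e' (4) + 4 = 8 → 'i'
  'd' (3) + 4 = 7 → 'h'
  'y' (24) + 4 = 2 → 'c'
Result = "xvekihc"


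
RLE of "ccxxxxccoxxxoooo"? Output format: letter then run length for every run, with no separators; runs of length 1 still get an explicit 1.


String: "ccxxxxccoxxxoooo"
Scanning for consecutive runs:
  'c' x 2
  'x' x 4
  'c' x 2
  'o' x 1
  'x' x 3
  'o' x 4
RLE = "c2x4c2o1x3o4"


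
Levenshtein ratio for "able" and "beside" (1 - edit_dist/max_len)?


Word 1: "able" (length 4)
Word 2: "beside" (length 6)
One optimal edit sequence:
  1. insert 'b'  (+1)
  2. insert 'e'  (+1)
  3. substitute 'a' -> 's'  (+1)
  4. substitute 'b' -> 'i'  (+1)
  5. substitute 'l' -> 'd'  (+1)
  6. keep 'e'
Edit distance = 5
Max length = max(4, 6) = 6
Similarity = 1 - 5/6
= 0.1667


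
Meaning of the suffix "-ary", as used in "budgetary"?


Suffix: -ary
As in: budgetary -> budget + -ary
Meaning = relating to


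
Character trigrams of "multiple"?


Word: "multiple" (length 8)
Number of trigrams = 8 - 3 + 1 = 6
  Position 0: "mul"
  Position 1: "ult"
  Position 2: "lti"
  Position 3: "tip"
  Position 4: "ipl"
  Position 5: "ple"
Trigrams = "mul", "ult", "lti", "tip", "ipl", "ple"


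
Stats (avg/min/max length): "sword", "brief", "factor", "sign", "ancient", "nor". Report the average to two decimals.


Lengths: "sword"=5, "brief"=5, "factor"=6, "sign"=4, "ancient"=7, "nor"=3
Sum = 30, Count = 6
Average = 30/6 = 5.00
= avg=5.00, min=3, max=7


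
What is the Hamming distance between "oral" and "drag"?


Comparing character by character (same length = 4):
  Pos 0: 'o' vs 'd' !=
  Pos 1: 'r' vs 'r' =
  Pos 2: 'a' vs 'a' =
  Pos 3: 'l' vs 'g' !=
Hamming distance = 2


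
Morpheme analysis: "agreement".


Word: "agreement"
Morphemes: agree | -ment
Each morpheme carries meaning
= 2 morphemes


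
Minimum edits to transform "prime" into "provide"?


Word 1: "prime" (length 5)
Word 2: "provide" (length 7)
One optimal edit sequence (insert/delete/substitute each cost 1):
  1. keep 'p'
  2. keep 'r'
  3. insert 'o'  (+1)
  4. insert 'v'  (+1)
  5. keep 'i'
  6. substitute 'm' -> 'd'  (+1)
  7. keep 'e'
Total edit operations: 3
Edit distance = 3


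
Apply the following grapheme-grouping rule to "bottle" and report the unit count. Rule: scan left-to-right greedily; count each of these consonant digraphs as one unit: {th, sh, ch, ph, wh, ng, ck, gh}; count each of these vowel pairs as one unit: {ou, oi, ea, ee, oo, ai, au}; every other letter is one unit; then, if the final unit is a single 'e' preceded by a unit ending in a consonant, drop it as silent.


Word: "bottle" (6 letters)
Left-to-right scan:
  [1] 'b' (letter)
  [2] 'o' (letter)
  [3] 't' (letter)
  [4] 't' (letter)
  [5] 'l' (letter)
  [6] 'e' (letter)
Units from scan: 6
Final unit is 'e' after a consonant -> drop as silent (-1)
Sound units = 5 units


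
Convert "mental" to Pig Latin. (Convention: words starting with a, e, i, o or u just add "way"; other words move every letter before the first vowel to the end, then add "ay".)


Word: "mental"
Starts with consonant(s) → move to end, add 'ay'
Consonant cluster: "m"
Pig Latin = "entalmay"


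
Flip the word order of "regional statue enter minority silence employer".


Original: "regional statue enter minority silence employer"
Words (1..n): regional | statue | enter | minority | silence | employer
Reversed (n..1): employer | silence | minority | enter | statue | regional
Result = "employer silence minority enter statue regional"


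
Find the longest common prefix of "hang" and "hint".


Word 1: "hang"
Word 2: "hint"
Comparing from start:
  Pos 0: 'h' == 'h'
  Pos 1: 'a' != 'i' (stop)
LCP = "h" (length 1)


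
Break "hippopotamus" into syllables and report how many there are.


Word: "hippopotamus"
Syllable breakdown: hip / po / pot / a / mus
Counting: 5 parts
= 5 syllables


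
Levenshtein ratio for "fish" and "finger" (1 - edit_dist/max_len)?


Word 1: "fish" (length 4)
Word 2: "finger" (length 6)
One optimal edit sequence:
  1. keep 'f'
  2. keep 'i'
  3. insert 'n'  (+1)
  4. insert 'g'  (+1)
  5. substitute 's' -> 'e'  (+1)
  6. substitute 'h' -> 'r'  (+1)
Edit distance = 4
Max length = max(4, 6) = 6
Similarity = 1 - 4/6
= 0.3333


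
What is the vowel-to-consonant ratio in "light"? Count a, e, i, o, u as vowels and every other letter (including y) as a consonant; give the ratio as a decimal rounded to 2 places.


Word: "light"
Vowels (a,e,i,o,u): 1
Consonants: 4
Ratio = 1/4
= 0.25


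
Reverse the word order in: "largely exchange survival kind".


Original: "largely exchange survival kind"
Words (1..n): largely | exchange | survival | kind
Reversed (n..1): kind | survival | exchange | largely
Result = "kind survival exchange largely"


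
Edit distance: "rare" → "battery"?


Word 1: "rare" (length 4)
Word 2: "battery" (length 7)
One optimal edit sequence (insert/delete/substitute each cost 1):
  1. substitute 'r' -> 'b'  (+1)
  2. keep 'a'
  3. insert 't'  (+1)
  4. insert 't'  (+1)
  5. insert 'e'  (+1)
  6. keep 'r'
  7. substitute 'e' -> 'y'  (+1)
Total edit operations: 5
Edit distance = 5


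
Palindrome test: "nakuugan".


Word: "nakuugan"
Reversed: "naguukan"
Forward == Backward? nakuugan != naguukan
Palindrome = No


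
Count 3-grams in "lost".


Word: "lost" (length 4)
Number of 3-grams = length - 3 + 1 = 4 - 3 + 1
= 2


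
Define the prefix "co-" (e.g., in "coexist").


Prefix: co-
Example: coexist (co- + exist)
Meaning = together


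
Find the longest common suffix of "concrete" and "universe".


Word 1: "concrete"
Word 2: "universe"
Comparing from end:
  Pos -1: 'e' == 'e'
  Pos -2: 't' != 's' (stop)
LCS = "e" (length 1)


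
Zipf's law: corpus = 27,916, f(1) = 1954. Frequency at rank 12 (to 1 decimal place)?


Zipf's law: f(r) = f(1) / r
f(1) = 1954
f(12) = 1954 / 12
= 162.8 occurrences


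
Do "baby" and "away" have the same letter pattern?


Pattern of "baby": [0, 1, 0, 2]
Pattern of "away": [0, 1, 0, 2]
Patterns match
Same pattern = Yes


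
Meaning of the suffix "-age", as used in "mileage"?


Suffix: -age
Example: mileage (mile + -age)
Meaning = result / collection


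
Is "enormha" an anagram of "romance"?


Word 1: "romance" → sorted: acemnor
Word 2: "enormha" → sorted: aehmnor
Same letters? acemnor != aehmnor
Anagram = No


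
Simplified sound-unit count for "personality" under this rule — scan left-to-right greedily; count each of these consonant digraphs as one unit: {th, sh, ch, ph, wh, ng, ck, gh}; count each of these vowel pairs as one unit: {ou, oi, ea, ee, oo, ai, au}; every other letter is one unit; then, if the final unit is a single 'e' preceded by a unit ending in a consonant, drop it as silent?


Word: "personality" (11 letters)
Left-to-right scan:
  1. 'p' (letter)
  2. 'e' (letter)
  3. 'r' (letter)
  4. 's' (letter)
  5. 'o' (letter)
  6. 'n' (letter)
  7. 'a' (letter)
  8. 'l' (letter)
  9. 'i' (letter)
  10. 't' (letter)
  11. 'y' (letter)
Units from scan: 11
Sound units = 11 units


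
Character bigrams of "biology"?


Word: "biology" (length 7)
Number of bigrams = 7 - 2 + 1 = 6
  Position 0: "bi"
  Position 1: "io"
  Position 2: "ol"
  Position 3: "lo"
  Position 4: "og"
  Position 5: "gy"
Bigrams = "bi", "io", "ol", "lo", "og", "gy"


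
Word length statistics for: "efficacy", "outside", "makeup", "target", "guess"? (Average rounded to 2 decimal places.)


Lengths: "efficacy"=8, "outside"=7, "makeup"=6, "target"=6, "guess"=5
Sum = 32, Count = 5
Average = 32/5 = 6.40
= avg=6.40, min=5, max=8


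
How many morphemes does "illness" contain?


Word: "illness"
Morphemes: ill + -ness
Each morpheme carries meaning
= 2 morphemes


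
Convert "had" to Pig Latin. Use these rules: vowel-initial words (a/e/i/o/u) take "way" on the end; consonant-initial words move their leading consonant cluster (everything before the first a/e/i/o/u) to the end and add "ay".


Word: "had"
Starts with consonant(s) → move to end, add 'ay'
Consonant cluster: "h"
Pig Latin = "adhay"


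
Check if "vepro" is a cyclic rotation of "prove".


Word: "prove", Candidate: "vepro"
Method: check if candidate is substring of word+word
"proveprove" contains "vepro"? Yes
Is rotation = Yes


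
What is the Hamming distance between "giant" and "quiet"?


Comparing character by character (same length = 5):
  Pos 0: 'g' vs 'q' !=
  Pos 1: 'i' vs 'u' !=
  Pos 2: 'a' vs 'i' !=
  Pos 3: 'n' vs 'e' !=
  Pos 4: 't' vs 't' =
Hamming distance = 4


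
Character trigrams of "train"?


Word: "train" (length 5)
Number of trigrams = 5 - 3 + 1 = 3
  Position 0: "tra"
  Position 1: "rai"
  Position 2: "ain"
Trigrams = "tra", "rai", "ain"


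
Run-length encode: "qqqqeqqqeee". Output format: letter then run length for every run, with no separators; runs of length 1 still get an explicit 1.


String: "qqqqeqqqeee"
Scanning for consecutive runs:
  'q' x 4
  'e' x 1
  'q' x 3
  'e' x 3
RLE = "q4e1q3e3"


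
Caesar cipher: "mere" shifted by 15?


Word: "mere"
Shift: 15
Each letter → (letter + shift) mod 26:
  'm' (12) + 15 = 1 → 'b'
  'e' (4) + 15 = 19 → 't'
  'r' (17) + 15 = 6 → 'g'
  'e' (4) + 15 = 19 → 't'
Result = "btgt"


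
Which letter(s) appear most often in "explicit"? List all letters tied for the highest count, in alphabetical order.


Word: "explicit"
Letter counts:
  'c': 1
  'e': 1
  'i': 2
  'l': 1
  'p': 1
  't': 1
  'x': 1
Maximum count = 2
Most frequent = 'i' (2 times each)


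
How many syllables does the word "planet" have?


Word: "planet"
Syllable breakdown: plan · et
Counting: 2 parts
= 2 syllables


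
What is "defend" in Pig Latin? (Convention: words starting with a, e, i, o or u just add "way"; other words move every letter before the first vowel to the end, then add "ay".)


Word: "defend"
Starts with consonant(s) → move to end, add 'ay'
Consonant cluster: "d"
Pig Latin = "efendday"


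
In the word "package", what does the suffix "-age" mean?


Suffix: -age
Example: package = pack + -age
Meaning = result / collection


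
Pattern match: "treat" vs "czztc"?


Pattern of "treat": [0, 1, 2, 3, 0]
Pattern of "czztc": [0, 1, 1, 2, 0]
Patterns do not match
Same pattern = No


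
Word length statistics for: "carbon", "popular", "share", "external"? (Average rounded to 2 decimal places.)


Lengths: "carbon"=6, "popular"=7, "share"=5, "external"=8
Sum = 26, Count = 4
Average = 26/4 = 6.50
= avg=6.50, min=5, max=8


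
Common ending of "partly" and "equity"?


Word 1: "partly"
Word 2: "equity"
Comparing from end:
  Pos -1: 'y' == 'y'
  Pos -2: 'l' != 't' (stop)
LCS = "y" (length 1)


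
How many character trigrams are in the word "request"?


Word: "request" (length 7)
Number of 3-grams = length - 3 + 1 = 7 - 3 + 1
= 5


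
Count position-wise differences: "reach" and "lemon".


Comparing character by character (same length = 5):
  Pos 0: 'r' vs 'l' !=
  Pos 1: 'e' vs 'e' =
  Pos 2: 'a' vs 'm' !=
  Pos 3: 'c' vs 'o' !=
  Pos 4: 'h' vs 'n' !=
Hamming distance = 4


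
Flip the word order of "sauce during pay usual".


Original: "sauce during pay usual"
Words (1..n): sauce | during | pay | usual
Reversed (n..1): usual | pay | during | sauce
Result = "usual pay during sauce"


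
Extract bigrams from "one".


Word: "one" (length 3)
Number of bigrams = 3 - 2 + 1 = 2
  Position 0: "on"
  Position 1: "ne"
Bigrams = "on", "ne"


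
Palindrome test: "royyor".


Word: "royyor"
Reversed: "royyor"
Forward == Backward? royyor == royyor
Palindrome = Yes


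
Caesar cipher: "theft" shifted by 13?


Word: "theft"
Shift: 13
Each letter → (letter + shift) mod 26:
  't' (19) + 13 = 6 → 'g'
  'h' (7) + 13 = 20 → 'u'
  'e' (4) + 13 = 17 → 'r'
  'f' (5) + 13 = 18 → 's'
  't' (19) + 13 = 6 → 'g'
Result = "gursg"


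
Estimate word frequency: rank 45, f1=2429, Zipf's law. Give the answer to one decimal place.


Zipf's law: f(r) = f(1) / r
f(1) = 2429
f(45) = 2429 / 45
= 54.0 occurrences


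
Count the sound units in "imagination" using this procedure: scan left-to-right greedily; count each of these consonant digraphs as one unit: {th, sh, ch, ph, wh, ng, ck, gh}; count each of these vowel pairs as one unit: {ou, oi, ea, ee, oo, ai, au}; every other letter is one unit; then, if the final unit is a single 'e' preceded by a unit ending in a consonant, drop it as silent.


Word: "imagination" (11 letters)
Left-to-right scan:
  1. 'i' (letter)
  2. 'm' (letter)
  3. 'a' (letter)
  4. 'g' (letter)
  5. 'i' (letter)
  6. 'n' (letter)
  7. 'a' (letter)
  8. 't' (letter)
  9. 'i' (letter)
  10. 'o' (letter)
  11. 'n' (letter)
Units from scan: 11
Sound units = 11 units


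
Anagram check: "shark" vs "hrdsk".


Word 1: "shark" → sorted: ahkrs
Word 2: "hrdsk" → sorted: dhkrs
Same letters? ahkrs != dhkrs
Anagram = No


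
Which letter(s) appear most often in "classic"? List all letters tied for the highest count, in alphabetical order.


Word: "classic"
Letter counts:
  'a': 1
  'c': 2
  'i': 1
  'l': 1
  's': 2
Maximum count = 2
Most frequent = 'c', 's' (2 times each)


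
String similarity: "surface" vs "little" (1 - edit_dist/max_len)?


Word 1: "surface" (length 7)
Word 2: "little" (length 6)
One optimal edit sequence:
  1. delete 's'  (+1)
  2. substitute 'u' -> 'l'  (+1)
  3. substitute 'r' -> 'i'  (+1)
  4. substitute 'f' -> 't'  (+1)
  5. substitute 'a' -> 't'  (+1)
  6. substitute 'c' -> 'l'  (+1)
  7. keep 'e'
Edit distance = 6
Max length = max(7, 6) = 7
Similarity = 1 - 6/7
= 0.1429


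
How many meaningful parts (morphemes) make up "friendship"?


Word: "friendship"
Morphemes: friend + -ship
Each morpheme carries meaning
= 2 morphemes


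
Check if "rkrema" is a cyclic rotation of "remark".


Word: "remark", Candidate: "rkrema"
Method: check if candidate is substring of word+word
"remarkremark" contains "rkrema"? Yes
Is rotation = Yes


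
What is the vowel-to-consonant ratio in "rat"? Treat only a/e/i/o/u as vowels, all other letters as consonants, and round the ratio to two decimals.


Word: "rat"
Vowels (a,e,i,o,u): 1
Consonants: 2
Ratio = 1/2
= 0.50


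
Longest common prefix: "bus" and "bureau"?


Word 1: "bus"
Word 2: "bureau"
Comparing from start:
  Pos 0: 'b' == 'b'
  Pos 1: 'u' == 'u'
  Pos 2: 's' != 'r' (stop)
LCP = "bu" (length 2)


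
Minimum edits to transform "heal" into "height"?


Word 1: "heal" (length 4)
Word 2: "height" (length 6)
One optimal edit sequence (insert/delete/substitute each cost 1):
  1. keep 'h'
  2. keep 'e'
  3. insert 'i'  (+1)
  4. insert 'g'  (+1)
  5. substitute 'a' -> 'h'  (+1)
  6. substitute 'l' -> 't'  (+1)
Total edit operations: 4
Edit distance = 4


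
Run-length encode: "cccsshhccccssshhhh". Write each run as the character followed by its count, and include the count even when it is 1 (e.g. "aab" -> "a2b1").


String: "cccsshhccccssshhhh"
Scanning for consecutive runs:
  'c' x 3
  's' x 2
  'h' x 2
  'c' x 4
  's' x 3
  'h' x 4
RLE = "c3s2h2c4s3h4"


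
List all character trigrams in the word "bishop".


Word: "bishop" (length 6)
Number of trigrams = 6 - 3 + 1 = 4
  Position 0: "bis"
  Position 1: "ish"
  Position 2: "sho"
  Position 3: "hop"
Trigrams = "bis", "ish", "sho", "hop"


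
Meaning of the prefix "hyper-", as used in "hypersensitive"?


Prefix: hyper-
As in: hypersensitive -> hyper- + sensitive
Meaning = over / excessive


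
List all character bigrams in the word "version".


Word: "version" (length 7)
Number of bigrams = 7 - 2 + 1 = 6
  Position 0: "ve"
  Position 1: "er"
  Position 2: "rs"
  Position 3: "si"
  Position 4: "io"
  Position 5: "on"
Bigrams = "ve", "er", "rs", "si", "io", "on"


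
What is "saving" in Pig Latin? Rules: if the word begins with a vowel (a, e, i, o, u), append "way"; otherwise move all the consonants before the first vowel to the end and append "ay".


Word: "saving"
Starts with consonant(s) → move to end, add 'ay'
Consonant cluster: "s"
Pig Latin = "avingsay"


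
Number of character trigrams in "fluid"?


Word: "fluid" (length 5)
Number of 3-grams = length - 3 + 1 = 5 - 3 + 1
= 3


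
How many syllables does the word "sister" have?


Word: "sister"
Syllable breakdown: sis / ter
Counting: 2 parts
= 2 syllables


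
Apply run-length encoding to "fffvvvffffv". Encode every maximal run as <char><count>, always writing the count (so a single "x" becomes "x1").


String: "fffvvvffffv"
Scanning for consecutive runs:
  'f' x 3
  'v' x 3
  'f' x 4
  'v' x 1
RLE = "f3v3f4v1"


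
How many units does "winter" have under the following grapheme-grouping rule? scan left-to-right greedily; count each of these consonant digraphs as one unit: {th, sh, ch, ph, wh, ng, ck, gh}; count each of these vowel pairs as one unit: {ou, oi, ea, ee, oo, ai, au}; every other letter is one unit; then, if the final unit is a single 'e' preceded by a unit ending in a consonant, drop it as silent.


Word: "winter" (6 letters)
Left-to-right scan:
  (1) 'w' (letter)
  (2) 'i' (letter)
  (3) 'n' (letter)
  (4) 't' (letter)
  (5) 'e' (letter)
  (6) 'r' (letter)
Units from scan: 6
Sound units = 6 units


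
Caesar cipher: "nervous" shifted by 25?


Word: "nervous"
Shift: 25
Each letter → (letter + shift) mod 26:
  'n' (13) + 25 = 12 → 'm'
  'e' (4) + 25 = 3 → 'd'
  'r' (17) + 25 = 16 → 'q'
  'v' (21) + 25 = 20 → 'u'
  'o' (14) + 25 = 13 → 'n'
  'u' (20) + 25 = 19 → 't'
  's' (18) + 25 = 17 → 'r'
Result = "mdquntr"


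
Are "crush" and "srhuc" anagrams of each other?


Word 1: "crush" → sorted: chrsu
Word 2: "srhuc" → sorted: chrsu
Same letters? chrsu == chrsu
Anagram = Yes


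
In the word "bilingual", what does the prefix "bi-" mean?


Prefix: bi-
Example: bilingual = bi- + lingual
Meaning = two


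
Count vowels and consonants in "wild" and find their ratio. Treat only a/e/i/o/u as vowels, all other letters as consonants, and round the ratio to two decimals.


Word: "wild"
Vowels (a,e,i,o,u): 1
Consonants: 3
Ratio = 1/3
= 0.33


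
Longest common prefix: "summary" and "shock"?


Word 1: "summary"
Word 2: "shock"
Comparing from start:
  Pos 0: 's' == 's'
  Pos 1: 'u' != 'h' (stop)
LCP = "s" (length 1)


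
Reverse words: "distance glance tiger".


Original: "distance glance tiger"
Words (1..n): distance | glance | tiger
Reversed (n..1): tiger | glance | distance
Result = "tiger glance distance"


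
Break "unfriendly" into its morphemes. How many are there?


Word: "unfriendly"
Morphemes: un- + friend + -ly
Each morpheme carries meaning
= 3 morphemes


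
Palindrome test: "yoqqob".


Word: "yoqqob"
Reversed: "boqqoy"
Forward == Backward? yoqqob != boqqoy
Palindrome = No


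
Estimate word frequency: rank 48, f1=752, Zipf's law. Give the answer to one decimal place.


Zipf's law: f(r) = f(1) / r
f(1) = 752
f(48) = 752 / 48
= 15.7 occurrences


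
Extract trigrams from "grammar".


Word: "grammar" (length 7)
Number of trigrams = 7 - 3 + 1 = 5
  Position 0: "gra"
  Position 1: "ram"
  Position 2: "amm"
  Position 3: "mma"
  Position 4: "mar"
Trigrams = "gra", "ram", "amm", "mma", "mar"


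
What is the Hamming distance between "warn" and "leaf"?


Comparing character by character (same length = 4):
  Pos 0: 'w' vs 'l' !=
  Pos 1: 'a' vs 'e' !=
  Pos 2: 'r' vs 'a' !=
  Pos 3: 'n' vs 'f' !=
Hamming distance = 4


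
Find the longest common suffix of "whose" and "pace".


Word 1: "whose"
Word 2: "pace"
Comparing from end:
  Pos -1: 'e' == 'e'
  Pos -2: 's' != 'c' (stop)
LCS = "e" (length 1)


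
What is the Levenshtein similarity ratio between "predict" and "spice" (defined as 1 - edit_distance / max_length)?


Word 1: "predict" (length 7)
Word 2: "spice" (length 5)
One optimal edit sequence:
  1. delete 'p'  (+1)
  2. delete 'r'  (+1)
  3. substitute 'e' -> 's'  (+1)
  4. substitute 'd' -> 'p'  (+1)
  5. keep 'i'
  6. keep 'c'
  7. substitute 't' -> 'e'  (+1)
Edit distance = 5
Max length = max(7, 5) = 7
Similarity = 1 - 5/7
= 0.2857


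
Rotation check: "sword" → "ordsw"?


Word: "sword", Candidate: "ordsw"
Method: check if candidate is substring of word+word
"swordsword" contains "ordsw"? Yes
Is rotation = Yes


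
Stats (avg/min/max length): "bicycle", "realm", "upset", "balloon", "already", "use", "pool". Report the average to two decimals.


Lengths: "bicycle"=7, "realm"=5, "upset"=5, "balloon"=7, "already"=7, "use"=3, "pool"=4
Sum = 38, Count = 7
Average = 38/7 = 5.43
= avg=5.43, min=3, max=7


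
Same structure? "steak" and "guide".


Pattern of "steak": [0, 1, 2, 3, 4]
Pattern of "guide": [0, 1, 2, 3, 4]
Patterns match
Same pattern = Yes


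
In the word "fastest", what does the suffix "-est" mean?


Suffix: -est
Example: fastest = fast + -est
Meaning = most


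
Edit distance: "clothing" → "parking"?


Word 1: "clothing" (length 8)
Word 2: "parking" (length 7)
One optimal edit sequence (insert/delete/substitute each cost 1):
  1. delete 'c'  (+1)
  2. substitute 'l' -> 'p'  (+1)
  3. substitute 'o' -> 'a'  (+1)
  4. substitute 't' -> 'r'  (+1)
  5. substitute 'h' -> 'k'  (+1)
  6. keep 'i'
  7. keep 'n'
  8. keep 'g'
Total edit operations: 5
Edit distance = 5


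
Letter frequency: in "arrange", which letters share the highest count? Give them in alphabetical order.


Word: "arrange"
Letter counts:
  'a': 2
  'e': 1
  'g': 1
  'n': 1
  'r': 2
Maximum count = 2
Most frequent = 'a', 'r' (2 times each)


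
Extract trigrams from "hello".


Word: "hello" (length 5)
Number of trigrams = 5 - 3 + 1 = 3
  Position 0: "hel"
  Position 1: "ell"
  Position 2: "llo"
Trigrams = "hel", "ell", "llo"


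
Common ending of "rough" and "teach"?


Word 1: "rough"
Word 2: "teach"
Comparing from end:
  Pos -1: 'h' == 'h'
  Pos -2: 'g' != 'c' (stop)
LCS = "h" (length 1)


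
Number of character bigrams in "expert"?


Word: "expert" (length 6)
Number of 2-grams = length - 2 + 1 = 6 - 2 + 1
= 5


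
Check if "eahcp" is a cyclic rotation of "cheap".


Word: "cheap", Candidate: "eahcp"
Method: check if candidate is substring of word+word
"cheapcheap" contains "eahcp"? No
Is rotation = No


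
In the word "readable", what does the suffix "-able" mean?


Suffix: -able
As in: readable -> read + -able
Meaning = capable of


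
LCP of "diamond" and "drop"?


Word 1: "diamond"
Word 2: "drop"
Comparing from start:
  Pos 0: 'd' == 'd'
  Pos 1: 'i' != 'r' (stop)
LCP = "d" (length 1)


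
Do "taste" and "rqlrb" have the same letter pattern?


Pattern of "taste": [0, 1, 2, 0, 3]
Pattern of "rqlrb": [0, 1, 2, 0, 3]
Patterns match
Same pattern = Yes


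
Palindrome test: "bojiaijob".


Word: "bojiaijob"
Reversed: "bojiaijob"
Forward == Backward? bojiaijob == bojiaijob
Palindrome = Yes


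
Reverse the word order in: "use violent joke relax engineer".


Original: "use violent joke relax engineer"
Words (1..n): use | violent | joke | relax | engineer
Reversed (n..1): engineer | relax | joke | violent | use
Result = "engineer relax joke violent use"


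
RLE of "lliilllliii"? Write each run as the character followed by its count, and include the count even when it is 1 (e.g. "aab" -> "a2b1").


String: "lliilllliii"
Scanning for consecutive runs:
  'l' x 2
  'i' x 2
  'l' x 4
  'i' x 3
RLE = "l2i2l4i3"


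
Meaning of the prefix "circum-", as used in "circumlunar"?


Prefix: circum-
As in: circumlunar -> circum- + lunar
Meaning = around


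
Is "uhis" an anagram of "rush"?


Word 1: "rush" → sorted: hrsu
Word 2: "uhis" → sorted: hisu
Same letters? hrsu != hisu
Anagram = No


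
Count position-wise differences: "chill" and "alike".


Comparing character by character (same length = 5):
  Pos 0: 'c' vs 'a' !=
  Pos 1: 'h' vs 'l' !=
  Pos 2: 'i' vs 'i' =
  Pos 3: 'l' vs 'k' !=
  Pos 4: 'l' vs 'e' !=
Hamming distance = 4


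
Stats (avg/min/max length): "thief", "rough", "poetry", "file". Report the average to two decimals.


Lengths: "thief"=5, "rough"=5, "poetry"=6, "file"=4
Sum = 20, Count = 4
Average = 20/4 = 5.00
= avg=5.00, min=4, max=6


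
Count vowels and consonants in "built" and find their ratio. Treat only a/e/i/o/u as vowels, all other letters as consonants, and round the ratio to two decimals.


Word: "built"
Vowels (a,e,i,o,u): 2
Consonants: 3
Ratio = 2/3
= 0.67


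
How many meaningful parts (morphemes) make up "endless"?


Word: "endless"
Morphemes: end + -less
Each morpheme carries meaning
= 2 morphemes


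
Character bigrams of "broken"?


Word: "broken" (length 6)
Number of bigrams = 6 - 2 + 1 = 5
  Position 0: "br"
  Position 1: "ro"
  Position 2: "ok"
  Position 3: "ke"
  Position 4: "en"
Bigrams = "br", "ro", "ok", "ke", "en"


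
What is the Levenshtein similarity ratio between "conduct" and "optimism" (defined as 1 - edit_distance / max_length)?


Word 1: "conduct" (length 7)
Word 2: "optimism" (length 8)
One optimal edit sequence:
  1. insert 'o'  (+1)
  2. substitute 'c' -> 'p'  (+1)
  3. substitute 'o' -> 't'  (+1)
  4. substitute 'n' -> 'i'  (+1)
  5. substitute 'd' -> 'm'  (+1)
  6. substitute 'u' -> 'i'  (+1)
  7. substitute 'c' -> 's'  (+1)
  8. substitute 't' -> 'm'  (+1)
Edit distance = 8
Max length = max(7, 8) = 8
Similarity = 1 - 8/8
= 0.0000


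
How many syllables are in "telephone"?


Word: "telephone"
Syllable breakdown: tel-e-phone
Counting: 3 parts
= 3 syllables


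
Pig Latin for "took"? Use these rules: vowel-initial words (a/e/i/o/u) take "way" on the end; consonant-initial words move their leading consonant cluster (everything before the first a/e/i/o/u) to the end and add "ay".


Word: "took"
Starts with consonant(s) → move to end, add 'ay'
Consonant cluster: "t"
Pig Latin = "ooktay"


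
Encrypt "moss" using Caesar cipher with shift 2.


Word: "moss"
Shift: 2
Each letter → (letter + shift) mod 26:
  'm' (12) + 2 = 14 → 'o'
  'o' (14) + 2 = 16 → 'q'
  's' (18) + 2 = 20 → 'u'
  's' (18) + 2 = 20 → 'u'
Result = "oquu"


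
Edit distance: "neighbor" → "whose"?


Word 1: "neighbor" (length 8)
Word 2: "whose" (length 5)
One optimal edit sequence (insert/delete/substitute each cost 1):
  1. delete 'n'  (+1)
  2. delete 'e'  (+1)
  3. delete 'i'  (+1)
  4. substitute 'g' -> 'w'  (+1)
  5. keep 'h'
  6. substitute 'b' -> 'o'  (+1)
  7. substitute 'o' -> 's'  (+1)
  8. substitute 'r' -> 'e'  (+1)
Total edit operations: 7
Edit distance = 7


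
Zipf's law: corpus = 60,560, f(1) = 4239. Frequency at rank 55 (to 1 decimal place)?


Zipf's law: f(r) = f(1) / r
f(1) = 4239
f(55) = 4239 / 55
= 77.1 occurrences


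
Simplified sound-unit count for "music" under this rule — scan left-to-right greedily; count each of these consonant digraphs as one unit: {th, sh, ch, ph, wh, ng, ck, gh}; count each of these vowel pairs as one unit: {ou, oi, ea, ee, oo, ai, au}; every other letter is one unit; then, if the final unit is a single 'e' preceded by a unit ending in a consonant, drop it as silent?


Word: "music" (5 letters)
Left-to-right scan:
  [1] 'm' (letter)
  [2] 'u' (letter)
  [3] 's' (letter)
  [4] 'i' (letter)
  [5] 'c' (letter)
Units from scan: 5
Sound units = 5 units


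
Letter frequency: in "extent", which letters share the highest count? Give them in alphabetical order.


Word: "extent"
Letter counts:
  'e': 2
  'n': 1
  't': 2
  'x': 1
Maximum count = 2
Most frequent = 'e', 't' (2 times each)


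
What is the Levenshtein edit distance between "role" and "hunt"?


Word 1: "role" (length 4)
Word 2: "hunt" (length 4)
One optimal edit sequence (insert/delete/substitute each cost 1):
  1. substitute 'r' -> 'h'  (+1)
  2. substitute 'o' -> 'u'  (+1)
  3. substitute 'l' -> 'n'  (+1)
  4. substitute 'e' -> 't'  (+1)
Total edit operations: 4
Edit distance = 4


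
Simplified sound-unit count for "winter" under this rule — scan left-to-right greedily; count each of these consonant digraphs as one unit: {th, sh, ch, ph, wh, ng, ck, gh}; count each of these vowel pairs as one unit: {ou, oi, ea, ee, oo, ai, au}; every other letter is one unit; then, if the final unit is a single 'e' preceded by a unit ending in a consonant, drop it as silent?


Word: "winter" (6 letters)
Left-to-right scan:
  1. 'w' (letter)
  2. 'i' (letter)
  3. 'n' (letter)
  4. 't' (letter)
  5. 'e' (letter)
  6. 'r' (letter)
Units from scan: 6
Sound units = 6 units


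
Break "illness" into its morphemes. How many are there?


Word: "illness"
Morphemes: ill + -ness
Each morpheme carries meaning
= 2 morphemes


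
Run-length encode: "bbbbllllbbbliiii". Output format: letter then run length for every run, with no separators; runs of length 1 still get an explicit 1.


String: "bbbbllllbbbliiii"
Scanning for consecutive runs:
  'b' x 4
  'l' x 4
  'b' x 3
  'l' x 1
  'i' x 4
RLE = "b4l4b3l1i4"


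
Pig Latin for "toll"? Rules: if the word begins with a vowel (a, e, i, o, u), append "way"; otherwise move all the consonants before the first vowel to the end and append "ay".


Word: "toll"
Starts with consonant(s) → move to end, add 'ay'
Consonant cluster: "t"
Pig Latin = "olltay"


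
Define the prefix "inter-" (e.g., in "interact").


Prefix: inter-
As in: interact -> inter- + act
Meaning = between


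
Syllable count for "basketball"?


Word: "basketball"
Syllable breakdown: bas | ket | ball
Counting: 3 parts
= 3 syllables


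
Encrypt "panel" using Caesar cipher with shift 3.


Word: "panel"
Shift: 3
Each letter → (letter + shift) mod 26:
  'p' (15) + 3 = 18 → 's'
  'a' (0) + 3 = 3 → 'd'
  'n' (13) + 3 = 16 → 'q'
  'e' (4) + 3 = 7 → 'h'
  'l' (11) + 3 = 14 → 'o'
Result = "sdqho"


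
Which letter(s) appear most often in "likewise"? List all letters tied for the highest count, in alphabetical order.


Word: "likewise"
Letter counts:
  'e': 2
  'i': 2
  'k': 1
  'l': 1
  's': 1
  'w': 1
Maximum count = 2
Most frequent = 'e', 'i' (2 times each)


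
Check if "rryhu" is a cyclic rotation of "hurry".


Word: "hurry", Candidate: "rryhu"
Method: check if candidate is substring of word+word
"hurryhurry" contains "rryhu"? Yes
Is rotation = Yes


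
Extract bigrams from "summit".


Word: "summit" (length 6)
Number of bigrams = 6 - 2 + 1 = 5
  Position 0: "su"
  Position 1: "um"
  Position 2: "mm"
  Position 3: "mi"
  Position 4: "it"
Bigrams = "su", "um", "mm", "mi", "it"


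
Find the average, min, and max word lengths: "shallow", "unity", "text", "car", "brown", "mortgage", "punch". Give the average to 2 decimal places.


Lengths: "shallow"=7, "unity"=5, "text"=4, "car"=3, "brown"=5, "mortgage"=8, "punch"=5
Sum = 37, Count = 7
Average = 37/7 = 5.29
= avg=5.29, min=3, max=8


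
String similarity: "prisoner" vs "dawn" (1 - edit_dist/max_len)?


Word 1: "prisoner" (length 8)
Word 2: "dawn" (length 4)
One optimal edit sequence:
  1. delete 'p'  (+1)
  2. delete 'r'  (+1)
  3. substitute 'i' -> 'd'  (+1)
  4. substitute 's' -> 'a'  (+1)
  5. substitute 'o' -> 'w'  (+1)
  6. keep 'n'
  7. delete 'e'  (+1)
  8. delete 'r'  (+1)
Edit distance = 7
Max length = max(8, 4) = 8
Similarity = 1 - 7/8
= 0.1250


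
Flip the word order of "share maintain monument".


Original: "share maintain monument"
Words (1..n): share | maintain | monument
Reversed (n..1): monument | maintain | share
Result = "monument maintain share"


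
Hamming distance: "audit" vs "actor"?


Comparing character by character (same length = 5):
  Pos 0: 'a' vs 'a' =
  Pos 1: 'u' vs 'c' !=
  Pos 2: 'd' vs 't' !=
  Pos 3: 'i' vs 'o' !=
  Pos 4: 't' vs 'r' !=
Hamming distance = 4


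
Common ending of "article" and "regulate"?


Word 1: "article"
Word 2: "regulate"
Comparing from end:
  Pos -1: 'e' == 'e'
  Pos -2: 'l' != 't' (stop)
LCS = "e" (length 1)


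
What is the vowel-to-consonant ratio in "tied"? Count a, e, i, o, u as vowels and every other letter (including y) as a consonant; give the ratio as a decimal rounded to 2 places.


Word: "tied"
Vowels (a,e,i,o,u): 2
Consonants: 2
Ratio = 2/2
= 1.00


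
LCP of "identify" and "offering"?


Word 1: "identify"
Word 2: "offering"
Comparing from start:
  Pos 0: 'i' != 'o' (stop)
LCP = "" (length 0)


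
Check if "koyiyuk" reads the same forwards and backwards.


Word: "koyiyuk"
Reversed: "kuyiyok"
Forward == Backward? koyiyuk != kuyiyok
Palindrome = No


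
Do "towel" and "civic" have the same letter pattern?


Pattern of "towel": [0, 1, 2, 3, 4]
Pattern of "civic": [0, 1, 2, 1, 0]
Patterns do not match
Same pattern = No


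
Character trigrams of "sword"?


Word: "sword" (length 5)
Number of trigrams = 5 - 3 + 1 = 3
  Position 0: "swo"
  Position 1: "wor"
  Position 2: "ord"
Trigrams = "swo", "wor", "ord"


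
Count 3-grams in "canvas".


Word: "canvas" (length 6)
Number of 3-grams = length - 3 + 1 = 6 - 3 + 1
= 4


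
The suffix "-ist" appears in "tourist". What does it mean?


Suffix: -ist
As in: tourist -> tour + -ist
Meaning = one who practices


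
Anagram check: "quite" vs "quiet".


Word 1: "quite" → sorted: eiqtu
Word 2: "quiet" → sorted: eiqtu
Same letters? eiqtu == eiqtu
Anagram = Yes


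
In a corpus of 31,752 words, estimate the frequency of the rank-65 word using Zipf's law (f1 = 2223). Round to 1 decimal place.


Zipf's law: f(r) = f(1) / r
f(1) = 2223
f(65) = 2223 / 65
= 34.2 occurrences


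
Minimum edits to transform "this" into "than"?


Word 1: "this" (length 4)
Word 2: "than" (length 4)
One optimal edit sequence (insert/delete/substitute each cost 1):
  1. keep 't'
  2. keep 'h'
  3. substitute 'i' -> 'a'  (+1)
  4. substitute 's' -> 'n'  (+1)
Total edit operations: 2
Edit distance = 2


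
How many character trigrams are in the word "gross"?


Word: "gross" (length 5)
Number of 3-grams = length - 3 + 1 = 5 - 3 + 1
= 3
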